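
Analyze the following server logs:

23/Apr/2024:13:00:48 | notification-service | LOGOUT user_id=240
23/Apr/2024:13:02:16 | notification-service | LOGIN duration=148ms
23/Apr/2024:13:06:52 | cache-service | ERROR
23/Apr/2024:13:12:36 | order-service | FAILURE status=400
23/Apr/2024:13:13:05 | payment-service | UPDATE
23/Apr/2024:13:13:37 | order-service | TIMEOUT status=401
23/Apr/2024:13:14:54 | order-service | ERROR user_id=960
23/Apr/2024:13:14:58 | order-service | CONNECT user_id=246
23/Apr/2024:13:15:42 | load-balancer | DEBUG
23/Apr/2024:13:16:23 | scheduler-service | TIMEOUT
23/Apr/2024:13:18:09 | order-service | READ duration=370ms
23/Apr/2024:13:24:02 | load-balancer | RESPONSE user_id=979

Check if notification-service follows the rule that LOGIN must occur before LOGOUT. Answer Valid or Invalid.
Invalid

To validate ordering:

1. Required order: LOGIN → LOGOUT
2. Rule: LOGIN must occur before LOGOUT
3. Check actual order of events for notification-service
4. Result: Invalid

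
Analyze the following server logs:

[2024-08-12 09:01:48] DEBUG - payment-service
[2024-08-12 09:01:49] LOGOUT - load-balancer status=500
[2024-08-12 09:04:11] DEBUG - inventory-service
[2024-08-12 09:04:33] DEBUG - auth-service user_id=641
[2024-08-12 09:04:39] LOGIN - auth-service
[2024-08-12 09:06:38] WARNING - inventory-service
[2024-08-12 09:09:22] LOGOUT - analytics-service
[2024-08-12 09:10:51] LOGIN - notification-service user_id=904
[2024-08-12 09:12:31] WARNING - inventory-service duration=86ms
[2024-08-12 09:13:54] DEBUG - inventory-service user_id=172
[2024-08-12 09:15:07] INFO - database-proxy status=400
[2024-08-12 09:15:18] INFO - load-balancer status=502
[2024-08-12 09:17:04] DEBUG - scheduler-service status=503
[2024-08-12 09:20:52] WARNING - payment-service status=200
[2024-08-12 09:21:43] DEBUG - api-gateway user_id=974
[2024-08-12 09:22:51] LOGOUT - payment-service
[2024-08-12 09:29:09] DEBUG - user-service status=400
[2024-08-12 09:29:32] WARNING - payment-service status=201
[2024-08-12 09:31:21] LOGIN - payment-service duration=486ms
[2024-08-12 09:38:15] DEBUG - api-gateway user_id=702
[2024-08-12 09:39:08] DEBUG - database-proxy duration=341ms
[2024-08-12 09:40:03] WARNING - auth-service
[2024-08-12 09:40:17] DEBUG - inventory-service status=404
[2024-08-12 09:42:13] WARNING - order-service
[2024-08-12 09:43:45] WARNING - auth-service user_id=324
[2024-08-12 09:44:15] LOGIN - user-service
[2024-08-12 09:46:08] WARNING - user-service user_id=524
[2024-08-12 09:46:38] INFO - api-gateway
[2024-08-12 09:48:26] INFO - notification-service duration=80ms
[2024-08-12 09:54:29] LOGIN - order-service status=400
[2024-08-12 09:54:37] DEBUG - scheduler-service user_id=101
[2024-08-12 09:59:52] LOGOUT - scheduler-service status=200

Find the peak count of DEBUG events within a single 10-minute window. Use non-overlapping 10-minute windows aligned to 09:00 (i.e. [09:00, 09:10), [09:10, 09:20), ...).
3

To find the burst window:

1. Divide the log period into non-overlapping 10-minute windows starting at 09:00
2. Count DEBUG events in each window
3. Find the window with maximum count
4. Maximum events in a window: 3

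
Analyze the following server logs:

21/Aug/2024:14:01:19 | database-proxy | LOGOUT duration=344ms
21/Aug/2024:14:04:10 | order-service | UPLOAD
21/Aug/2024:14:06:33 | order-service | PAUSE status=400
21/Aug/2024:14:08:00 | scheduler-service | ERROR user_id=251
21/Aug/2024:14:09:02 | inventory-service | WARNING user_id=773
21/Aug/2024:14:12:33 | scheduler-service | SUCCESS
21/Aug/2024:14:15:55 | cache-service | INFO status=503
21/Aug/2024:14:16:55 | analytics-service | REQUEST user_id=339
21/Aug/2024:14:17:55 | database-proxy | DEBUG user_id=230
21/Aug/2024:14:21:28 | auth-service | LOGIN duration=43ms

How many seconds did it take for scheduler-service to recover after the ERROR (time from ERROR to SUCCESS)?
273

To calculate recovery time:

1. Find ERROR event for scheduler-service: 21/Aug/2024:14:08:00
2. Find next SUCCESS event for scheduler-service: 21/Aug/2024:14:12:33
3. Recovery time: 21/Aug/2024:14:12:33 - 21/Aug/2024:14:08:00 = 273 seconds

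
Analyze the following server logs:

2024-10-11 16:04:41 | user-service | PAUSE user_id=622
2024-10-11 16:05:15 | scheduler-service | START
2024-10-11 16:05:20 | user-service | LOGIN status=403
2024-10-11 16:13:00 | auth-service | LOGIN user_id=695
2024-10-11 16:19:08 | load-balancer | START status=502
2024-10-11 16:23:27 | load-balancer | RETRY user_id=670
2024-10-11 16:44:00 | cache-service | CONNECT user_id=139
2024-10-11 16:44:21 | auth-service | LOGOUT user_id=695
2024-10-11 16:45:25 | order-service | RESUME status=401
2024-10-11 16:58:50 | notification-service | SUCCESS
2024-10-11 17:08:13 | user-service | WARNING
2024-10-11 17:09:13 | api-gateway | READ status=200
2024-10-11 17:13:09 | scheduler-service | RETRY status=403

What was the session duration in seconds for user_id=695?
1881

To calculate session duration:

1. Find LOGIN event for user_id=695: 2024-10-11 16:13:00
2. Find LOGOUT event for user_id=695: 2024-10-11 16:44:21
3. Session duration: 2024-10-11 16:44:21 - 2024-10-11 16:13:00 = 1881 seconds (31 minutes)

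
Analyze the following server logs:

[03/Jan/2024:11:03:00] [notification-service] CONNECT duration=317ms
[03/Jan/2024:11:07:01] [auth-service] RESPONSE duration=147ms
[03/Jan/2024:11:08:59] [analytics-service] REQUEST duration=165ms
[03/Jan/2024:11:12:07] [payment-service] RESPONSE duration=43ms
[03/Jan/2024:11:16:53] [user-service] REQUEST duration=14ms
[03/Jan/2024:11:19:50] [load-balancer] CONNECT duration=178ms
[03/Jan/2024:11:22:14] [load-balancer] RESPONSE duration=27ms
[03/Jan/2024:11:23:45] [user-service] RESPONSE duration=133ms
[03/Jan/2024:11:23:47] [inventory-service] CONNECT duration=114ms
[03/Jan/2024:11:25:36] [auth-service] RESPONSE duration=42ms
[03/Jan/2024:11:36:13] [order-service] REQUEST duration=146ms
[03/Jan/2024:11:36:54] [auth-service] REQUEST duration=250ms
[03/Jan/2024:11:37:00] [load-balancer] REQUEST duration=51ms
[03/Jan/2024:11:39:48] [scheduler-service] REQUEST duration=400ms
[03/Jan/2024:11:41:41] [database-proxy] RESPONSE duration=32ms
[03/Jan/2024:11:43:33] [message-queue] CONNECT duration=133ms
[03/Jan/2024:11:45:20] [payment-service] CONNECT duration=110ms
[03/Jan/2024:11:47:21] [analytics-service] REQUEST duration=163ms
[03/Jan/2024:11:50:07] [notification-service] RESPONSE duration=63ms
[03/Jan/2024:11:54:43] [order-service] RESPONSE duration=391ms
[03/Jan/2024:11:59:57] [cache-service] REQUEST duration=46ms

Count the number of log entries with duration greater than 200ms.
4

To count timeouts:

1. Threshold: 200ms
2. Extract duration from each log entry
3. Count entries where duration > 200
4. Timeout count: 4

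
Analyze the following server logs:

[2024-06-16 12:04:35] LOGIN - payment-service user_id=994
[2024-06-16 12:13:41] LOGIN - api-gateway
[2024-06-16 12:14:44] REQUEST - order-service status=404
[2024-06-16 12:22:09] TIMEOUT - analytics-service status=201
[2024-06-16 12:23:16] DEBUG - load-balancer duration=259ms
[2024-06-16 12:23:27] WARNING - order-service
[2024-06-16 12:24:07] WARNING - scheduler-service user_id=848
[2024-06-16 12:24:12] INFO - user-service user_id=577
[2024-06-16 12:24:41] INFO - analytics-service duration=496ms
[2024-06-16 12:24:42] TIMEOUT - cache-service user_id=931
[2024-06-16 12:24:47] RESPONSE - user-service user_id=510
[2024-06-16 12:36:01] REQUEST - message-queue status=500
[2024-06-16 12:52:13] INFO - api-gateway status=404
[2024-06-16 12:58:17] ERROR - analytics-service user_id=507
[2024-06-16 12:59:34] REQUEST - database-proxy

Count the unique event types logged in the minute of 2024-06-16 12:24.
4

To count unique event types:

1. Filter events in the minute starting at 2024-06-16 12:24
2. Extract event types from matching entries
3. Count unique types: 4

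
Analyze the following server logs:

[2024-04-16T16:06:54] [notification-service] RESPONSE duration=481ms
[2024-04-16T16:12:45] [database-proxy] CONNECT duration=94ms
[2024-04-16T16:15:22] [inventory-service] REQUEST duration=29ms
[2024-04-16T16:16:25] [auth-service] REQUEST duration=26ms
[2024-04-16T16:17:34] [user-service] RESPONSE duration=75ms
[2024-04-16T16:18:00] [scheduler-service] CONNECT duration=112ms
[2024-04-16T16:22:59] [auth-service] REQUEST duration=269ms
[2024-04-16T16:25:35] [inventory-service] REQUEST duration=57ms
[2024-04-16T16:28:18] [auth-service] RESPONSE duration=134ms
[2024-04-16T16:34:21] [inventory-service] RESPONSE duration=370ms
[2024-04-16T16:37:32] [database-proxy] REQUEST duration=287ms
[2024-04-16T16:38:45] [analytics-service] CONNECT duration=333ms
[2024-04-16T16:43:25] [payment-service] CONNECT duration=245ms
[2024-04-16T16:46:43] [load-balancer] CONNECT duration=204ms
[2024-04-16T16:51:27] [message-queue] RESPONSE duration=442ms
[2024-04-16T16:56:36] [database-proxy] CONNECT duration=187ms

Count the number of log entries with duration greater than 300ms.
4

To count timeouts:

1. Threshold: 300ms
2. Extract duration from each log entry
3. Count entries where duration > 300
4. Timeout count: 4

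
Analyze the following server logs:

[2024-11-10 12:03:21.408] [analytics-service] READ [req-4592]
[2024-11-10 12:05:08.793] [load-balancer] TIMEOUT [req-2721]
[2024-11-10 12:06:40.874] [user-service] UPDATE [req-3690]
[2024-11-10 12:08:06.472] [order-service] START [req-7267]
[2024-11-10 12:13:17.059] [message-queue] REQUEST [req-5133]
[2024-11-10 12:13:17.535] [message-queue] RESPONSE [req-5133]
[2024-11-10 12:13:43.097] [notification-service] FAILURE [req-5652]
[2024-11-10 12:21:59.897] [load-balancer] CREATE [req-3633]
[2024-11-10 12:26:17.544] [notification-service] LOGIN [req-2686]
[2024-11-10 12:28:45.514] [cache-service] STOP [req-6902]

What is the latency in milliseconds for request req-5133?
476

To calculate latency:

1. Find REQUEST with id req-5133: 2024-11-10 12:13:17.059
2. Find RESPONSE with id req-5133: 2024-11-10 12:13:17.535
3. Latency: 2024-11-10 12:13:17.535 - 2024-11-10 12:13:17.059 = 476ms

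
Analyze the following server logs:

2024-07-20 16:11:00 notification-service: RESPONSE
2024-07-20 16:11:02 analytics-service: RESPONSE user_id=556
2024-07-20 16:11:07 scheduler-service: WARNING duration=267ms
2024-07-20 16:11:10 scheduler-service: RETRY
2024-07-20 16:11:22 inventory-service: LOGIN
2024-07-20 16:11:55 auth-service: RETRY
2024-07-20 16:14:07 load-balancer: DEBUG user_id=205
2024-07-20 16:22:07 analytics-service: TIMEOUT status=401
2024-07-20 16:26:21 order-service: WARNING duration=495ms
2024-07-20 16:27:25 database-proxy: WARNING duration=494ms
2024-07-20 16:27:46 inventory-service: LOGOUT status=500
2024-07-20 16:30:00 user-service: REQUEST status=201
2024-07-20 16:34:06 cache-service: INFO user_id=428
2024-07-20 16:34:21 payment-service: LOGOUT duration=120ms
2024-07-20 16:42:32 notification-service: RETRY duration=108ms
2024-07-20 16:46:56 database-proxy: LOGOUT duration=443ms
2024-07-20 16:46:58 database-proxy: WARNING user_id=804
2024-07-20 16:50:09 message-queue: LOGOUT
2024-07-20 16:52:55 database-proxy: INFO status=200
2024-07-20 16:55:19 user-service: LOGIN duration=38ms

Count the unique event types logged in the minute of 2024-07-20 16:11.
4

To count unique event types:

1. Filter events in the minute starting at 2024-07-20 16:11
2. Extract event types from matching entries
3. Count unique types: 4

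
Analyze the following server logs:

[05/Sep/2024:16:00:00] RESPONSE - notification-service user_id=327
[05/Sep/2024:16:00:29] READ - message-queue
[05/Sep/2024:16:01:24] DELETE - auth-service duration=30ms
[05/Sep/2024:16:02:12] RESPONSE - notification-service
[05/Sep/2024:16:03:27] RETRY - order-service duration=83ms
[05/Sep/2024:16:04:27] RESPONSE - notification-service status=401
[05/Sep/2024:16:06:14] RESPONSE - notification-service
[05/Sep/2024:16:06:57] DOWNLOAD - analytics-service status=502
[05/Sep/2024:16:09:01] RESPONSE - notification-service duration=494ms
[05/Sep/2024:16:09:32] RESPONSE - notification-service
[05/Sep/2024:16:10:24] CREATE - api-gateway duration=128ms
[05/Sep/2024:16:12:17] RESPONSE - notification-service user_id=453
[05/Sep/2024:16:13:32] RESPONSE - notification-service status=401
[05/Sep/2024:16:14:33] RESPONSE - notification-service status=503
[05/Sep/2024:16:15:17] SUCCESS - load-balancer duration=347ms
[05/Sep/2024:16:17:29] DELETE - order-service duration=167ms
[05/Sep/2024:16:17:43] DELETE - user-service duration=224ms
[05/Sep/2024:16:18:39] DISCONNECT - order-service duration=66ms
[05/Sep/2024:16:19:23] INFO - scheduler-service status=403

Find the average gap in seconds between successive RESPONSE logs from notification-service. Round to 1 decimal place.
109.1

To calculate average interval:

1. Find all RESPONSE events for notification-service in order
2. Calculate time gaps between consecutive events
3. Compute mean of gaps: 873 / 8 = 109.1 seconds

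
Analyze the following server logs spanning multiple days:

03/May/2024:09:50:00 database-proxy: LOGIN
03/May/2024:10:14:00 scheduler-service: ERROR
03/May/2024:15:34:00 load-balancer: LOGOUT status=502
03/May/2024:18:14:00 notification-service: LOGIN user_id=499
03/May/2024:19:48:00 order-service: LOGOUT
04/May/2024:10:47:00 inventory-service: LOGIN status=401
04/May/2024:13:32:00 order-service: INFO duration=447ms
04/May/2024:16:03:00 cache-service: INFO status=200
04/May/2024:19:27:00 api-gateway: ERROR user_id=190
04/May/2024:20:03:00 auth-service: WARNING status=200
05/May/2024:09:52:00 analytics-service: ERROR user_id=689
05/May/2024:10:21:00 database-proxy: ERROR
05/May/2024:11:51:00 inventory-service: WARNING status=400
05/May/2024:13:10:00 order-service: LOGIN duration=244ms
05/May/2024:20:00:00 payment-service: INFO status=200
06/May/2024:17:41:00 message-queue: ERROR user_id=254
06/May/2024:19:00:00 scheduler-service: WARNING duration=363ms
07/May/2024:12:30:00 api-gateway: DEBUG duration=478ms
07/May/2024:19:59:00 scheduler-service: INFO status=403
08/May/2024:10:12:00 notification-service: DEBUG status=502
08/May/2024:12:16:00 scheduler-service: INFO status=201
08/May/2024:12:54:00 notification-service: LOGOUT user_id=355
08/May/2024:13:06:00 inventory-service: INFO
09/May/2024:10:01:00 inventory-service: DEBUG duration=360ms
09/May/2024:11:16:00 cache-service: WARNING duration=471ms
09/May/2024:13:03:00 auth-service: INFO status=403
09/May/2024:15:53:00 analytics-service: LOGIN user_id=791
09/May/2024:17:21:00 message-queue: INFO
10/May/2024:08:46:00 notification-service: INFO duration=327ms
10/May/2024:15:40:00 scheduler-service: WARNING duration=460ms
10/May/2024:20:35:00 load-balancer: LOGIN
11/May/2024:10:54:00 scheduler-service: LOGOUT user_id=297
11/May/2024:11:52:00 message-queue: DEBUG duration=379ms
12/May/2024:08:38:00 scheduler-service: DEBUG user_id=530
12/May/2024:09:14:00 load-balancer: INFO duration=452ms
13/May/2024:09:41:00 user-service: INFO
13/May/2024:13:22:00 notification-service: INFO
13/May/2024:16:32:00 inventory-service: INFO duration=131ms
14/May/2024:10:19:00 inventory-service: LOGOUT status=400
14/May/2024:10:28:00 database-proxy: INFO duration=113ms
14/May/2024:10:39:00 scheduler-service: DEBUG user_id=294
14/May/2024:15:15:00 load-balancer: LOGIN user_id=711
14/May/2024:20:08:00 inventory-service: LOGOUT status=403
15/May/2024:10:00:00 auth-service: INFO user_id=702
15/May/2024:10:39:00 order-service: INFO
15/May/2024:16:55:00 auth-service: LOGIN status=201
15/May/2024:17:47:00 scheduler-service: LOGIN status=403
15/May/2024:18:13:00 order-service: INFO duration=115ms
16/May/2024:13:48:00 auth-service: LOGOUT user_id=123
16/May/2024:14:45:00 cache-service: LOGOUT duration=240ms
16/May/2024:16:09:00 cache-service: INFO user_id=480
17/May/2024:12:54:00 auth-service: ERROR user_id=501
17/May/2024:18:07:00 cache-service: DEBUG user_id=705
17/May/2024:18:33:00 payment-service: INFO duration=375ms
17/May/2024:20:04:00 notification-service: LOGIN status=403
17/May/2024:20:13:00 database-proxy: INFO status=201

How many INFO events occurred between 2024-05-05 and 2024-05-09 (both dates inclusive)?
6

To filter by date range:

1. Date range: 2024-05-05 through 2024-05-09, both dates inclusive
2. Filter for INFO events whose date falls in this range
3. Count matching events: 6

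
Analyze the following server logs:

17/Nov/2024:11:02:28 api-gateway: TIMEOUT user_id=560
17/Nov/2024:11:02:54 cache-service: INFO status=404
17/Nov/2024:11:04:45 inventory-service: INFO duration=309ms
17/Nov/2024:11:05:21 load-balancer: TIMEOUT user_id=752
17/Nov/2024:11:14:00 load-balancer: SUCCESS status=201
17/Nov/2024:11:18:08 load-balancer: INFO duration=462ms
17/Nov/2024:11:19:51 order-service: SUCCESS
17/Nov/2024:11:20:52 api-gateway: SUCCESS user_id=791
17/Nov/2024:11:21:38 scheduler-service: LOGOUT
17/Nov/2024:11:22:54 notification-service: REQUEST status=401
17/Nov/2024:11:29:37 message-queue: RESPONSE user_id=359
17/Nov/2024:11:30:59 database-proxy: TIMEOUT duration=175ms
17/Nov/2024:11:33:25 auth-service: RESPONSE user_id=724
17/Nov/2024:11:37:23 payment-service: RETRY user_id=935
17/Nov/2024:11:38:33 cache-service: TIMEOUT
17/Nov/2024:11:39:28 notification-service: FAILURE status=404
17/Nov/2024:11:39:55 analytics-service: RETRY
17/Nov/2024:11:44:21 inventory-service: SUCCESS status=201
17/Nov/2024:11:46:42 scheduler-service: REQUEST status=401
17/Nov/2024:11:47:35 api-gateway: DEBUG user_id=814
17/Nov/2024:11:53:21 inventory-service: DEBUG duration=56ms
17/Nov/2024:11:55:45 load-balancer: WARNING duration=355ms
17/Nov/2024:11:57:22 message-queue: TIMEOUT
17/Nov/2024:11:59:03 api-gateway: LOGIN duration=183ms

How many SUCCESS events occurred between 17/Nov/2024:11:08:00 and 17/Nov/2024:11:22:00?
3

To count events in the time window:

1. Window boundaries: 17/Nov/2024:11:08:00 to 17/Nov/2024:11:22:00
2. Filter for SUCCESS events within this window
3. Count matching events: 3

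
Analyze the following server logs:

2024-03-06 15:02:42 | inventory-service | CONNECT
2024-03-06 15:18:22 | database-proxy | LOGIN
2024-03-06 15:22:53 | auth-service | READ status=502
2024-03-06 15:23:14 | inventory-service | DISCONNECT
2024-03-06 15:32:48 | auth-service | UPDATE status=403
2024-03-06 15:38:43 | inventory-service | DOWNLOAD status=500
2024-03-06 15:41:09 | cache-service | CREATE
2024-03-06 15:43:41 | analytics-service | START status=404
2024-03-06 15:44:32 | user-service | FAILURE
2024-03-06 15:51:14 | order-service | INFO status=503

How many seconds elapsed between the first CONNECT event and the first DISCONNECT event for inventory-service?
1232

To find the time between events:

1. Locate the first CONNECT event for inventory-service: 2024-03-06 15:02:42
2. Locate the first DISCONNECT event for inventory-service: 2024-03-06 15:23:14
3. Calculate the difference: 2024-03-06 15:23:14 - 2024-03-06 15:02:42 = 1232 seconds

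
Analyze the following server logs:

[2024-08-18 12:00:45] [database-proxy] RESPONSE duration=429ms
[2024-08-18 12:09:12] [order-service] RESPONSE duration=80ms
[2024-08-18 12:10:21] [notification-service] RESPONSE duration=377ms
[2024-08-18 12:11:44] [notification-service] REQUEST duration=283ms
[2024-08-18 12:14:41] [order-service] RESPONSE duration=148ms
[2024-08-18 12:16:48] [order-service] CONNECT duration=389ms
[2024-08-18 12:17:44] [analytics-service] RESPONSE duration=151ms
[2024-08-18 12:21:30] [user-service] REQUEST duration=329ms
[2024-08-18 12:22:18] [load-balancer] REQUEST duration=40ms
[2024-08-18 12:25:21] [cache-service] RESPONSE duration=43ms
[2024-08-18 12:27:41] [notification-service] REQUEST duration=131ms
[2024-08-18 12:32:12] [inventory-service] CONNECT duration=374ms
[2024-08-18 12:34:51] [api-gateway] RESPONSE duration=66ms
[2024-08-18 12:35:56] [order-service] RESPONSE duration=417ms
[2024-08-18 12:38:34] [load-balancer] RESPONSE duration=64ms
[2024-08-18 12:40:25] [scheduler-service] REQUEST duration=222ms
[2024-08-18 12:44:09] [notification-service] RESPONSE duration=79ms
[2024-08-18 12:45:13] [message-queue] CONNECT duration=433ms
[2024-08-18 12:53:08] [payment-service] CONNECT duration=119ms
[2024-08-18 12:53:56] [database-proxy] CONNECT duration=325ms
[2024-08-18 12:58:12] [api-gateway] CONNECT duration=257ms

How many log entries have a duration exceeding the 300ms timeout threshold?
8

To count timeouts:

1. Threshold: 300ms
2. Extract duration from each log entry
3. Count entries where duration > 300
4. Timeout count: 8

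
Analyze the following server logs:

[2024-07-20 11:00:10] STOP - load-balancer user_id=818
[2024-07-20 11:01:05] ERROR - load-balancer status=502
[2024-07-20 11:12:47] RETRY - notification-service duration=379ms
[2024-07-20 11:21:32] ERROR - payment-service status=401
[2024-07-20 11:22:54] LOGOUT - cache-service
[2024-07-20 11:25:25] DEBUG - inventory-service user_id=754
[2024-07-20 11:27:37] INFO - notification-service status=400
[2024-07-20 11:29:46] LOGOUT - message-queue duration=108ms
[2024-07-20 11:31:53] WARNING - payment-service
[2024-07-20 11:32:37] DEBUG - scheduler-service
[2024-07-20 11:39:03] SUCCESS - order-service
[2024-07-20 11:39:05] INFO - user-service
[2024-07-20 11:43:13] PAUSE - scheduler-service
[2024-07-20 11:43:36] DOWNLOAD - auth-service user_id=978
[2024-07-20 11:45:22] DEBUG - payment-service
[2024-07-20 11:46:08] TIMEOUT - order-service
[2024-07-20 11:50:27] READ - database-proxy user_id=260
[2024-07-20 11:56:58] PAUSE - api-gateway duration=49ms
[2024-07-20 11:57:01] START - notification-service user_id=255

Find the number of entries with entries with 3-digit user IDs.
5

To find matching entries:

1. Pattern to match: entries with 3-digit user IDs
2. Scan each log entry for the pattern
3. Count matches: 5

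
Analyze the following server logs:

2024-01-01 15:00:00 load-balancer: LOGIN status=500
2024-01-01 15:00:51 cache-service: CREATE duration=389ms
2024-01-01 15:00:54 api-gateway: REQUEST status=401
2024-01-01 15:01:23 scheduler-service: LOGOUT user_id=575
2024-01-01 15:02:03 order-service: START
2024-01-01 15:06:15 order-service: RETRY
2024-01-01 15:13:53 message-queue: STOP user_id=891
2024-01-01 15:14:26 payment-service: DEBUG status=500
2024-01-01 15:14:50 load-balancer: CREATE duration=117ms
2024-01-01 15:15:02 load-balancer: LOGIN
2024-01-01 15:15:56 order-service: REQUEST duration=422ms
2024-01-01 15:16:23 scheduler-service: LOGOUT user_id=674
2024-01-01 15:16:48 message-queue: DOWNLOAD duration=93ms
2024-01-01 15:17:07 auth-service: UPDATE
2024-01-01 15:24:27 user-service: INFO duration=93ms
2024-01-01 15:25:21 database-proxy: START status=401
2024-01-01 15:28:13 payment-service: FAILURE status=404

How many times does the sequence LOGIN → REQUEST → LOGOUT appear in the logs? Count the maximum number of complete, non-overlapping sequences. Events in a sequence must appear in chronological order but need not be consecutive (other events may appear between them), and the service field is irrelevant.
2

To count sequences:

1. Look for pattern: LOGIN → REQUEST → LOGOUT
2. Greedily scan the log in chronological order, matching each sequence element in turn (ignoring service)
3. Each time the full pattern completes, increment the count and restart matching from the next event
4. Complete non-overlapping sequences found: 2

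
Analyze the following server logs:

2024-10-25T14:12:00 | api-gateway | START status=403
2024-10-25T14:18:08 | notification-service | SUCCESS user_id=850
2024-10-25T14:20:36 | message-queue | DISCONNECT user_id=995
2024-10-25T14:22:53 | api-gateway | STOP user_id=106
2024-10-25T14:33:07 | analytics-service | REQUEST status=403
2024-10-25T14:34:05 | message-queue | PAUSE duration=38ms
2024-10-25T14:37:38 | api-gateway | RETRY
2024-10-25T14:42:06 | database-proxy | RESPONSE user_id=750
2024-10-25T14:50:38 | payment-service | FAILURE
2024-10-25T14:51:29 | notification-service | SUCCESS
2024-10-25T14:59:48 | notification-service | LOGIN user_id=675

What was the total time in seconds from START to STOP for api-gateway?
653

To calculate state duration:

1. Find START event for api-gateway: 2024-10-25T14:12:00
2. Find STOP event for api-gateway: 2024-10-25T14:22:53
3. Calculate duration: 2024-10-25T14:22:53 - 2024-10-25T14:12:00 = 653 seconds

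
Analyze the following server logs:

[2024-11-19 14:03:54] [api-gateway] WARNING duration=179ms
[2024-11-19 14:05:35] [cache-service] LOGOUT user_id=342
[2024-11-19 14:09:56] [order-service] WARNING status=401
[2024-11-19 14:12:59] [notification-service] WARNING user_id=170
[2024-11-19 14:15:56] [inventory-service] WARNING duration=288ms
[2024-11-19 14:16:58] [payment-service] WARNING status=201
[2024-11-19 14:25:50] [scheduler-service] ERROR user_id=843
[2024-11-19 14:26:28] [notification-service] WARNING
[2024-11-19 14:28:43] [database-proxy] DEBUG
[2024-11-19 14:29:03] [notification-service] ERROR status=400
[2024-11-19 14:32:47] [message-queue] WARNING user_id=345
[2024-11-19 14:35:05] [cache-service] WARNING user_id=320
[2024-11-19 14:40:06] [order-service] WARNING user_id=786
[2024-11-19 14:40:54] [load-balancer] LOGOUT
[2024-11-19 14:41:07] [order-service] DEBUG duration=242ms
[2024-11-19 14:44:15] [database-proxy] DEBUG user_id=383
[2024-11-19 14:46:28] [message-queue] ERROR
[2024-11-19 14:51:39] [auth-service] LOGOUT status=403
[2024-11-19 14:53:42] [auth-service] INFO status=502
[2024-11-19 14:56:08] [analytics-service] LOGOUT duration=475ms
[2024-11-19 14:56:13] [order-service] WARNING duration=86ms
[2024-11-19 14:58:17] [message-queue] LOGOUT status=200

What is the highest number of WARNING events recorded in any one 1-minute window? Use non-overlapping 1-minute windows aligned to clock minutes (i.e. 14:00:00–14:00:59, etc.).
1

To find the burst window:

1. Divide the log period into non-overlapping 1-minute windows starting at 14:00
2. Count WARNING events in each window
3. Find the window with maximum count
4. Maximum events in a window: 1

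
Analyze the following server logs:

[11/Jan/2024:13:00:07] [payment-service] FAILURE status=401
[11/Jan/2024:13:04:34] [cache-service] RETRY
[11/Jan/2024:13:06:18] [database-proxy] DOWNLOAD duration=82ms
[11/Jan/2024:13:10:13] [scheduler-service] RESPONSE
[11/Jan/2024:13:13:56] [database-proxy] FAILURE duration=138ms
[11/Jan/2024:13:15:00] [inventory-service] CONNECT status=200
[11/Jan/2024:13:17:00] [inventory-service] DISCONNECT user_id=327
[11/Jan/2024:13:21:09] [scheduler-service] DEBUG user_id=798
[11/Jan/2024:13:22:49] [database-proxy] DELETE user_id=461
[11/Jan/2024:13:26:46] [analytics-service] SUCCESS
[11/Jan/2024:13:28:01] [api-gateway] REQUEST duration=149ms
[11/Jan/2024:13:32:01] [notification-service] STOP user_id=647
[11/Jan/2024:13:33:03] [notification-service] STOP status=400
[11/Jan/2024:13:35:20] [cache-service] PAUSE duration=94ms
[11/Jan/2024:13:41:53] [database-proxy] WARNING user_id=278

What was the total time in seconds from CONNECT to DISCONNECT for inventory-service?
120

To calculate state duration:

1. Find CONNECT event for inventory-service: 11/Jan/2024:13:15:00
2. Find DISCONNECT event for inventory-service: 11/Jan/2024:13:17:00
3. Calculate duration: 11/Jan/2024:13:17:00 - 11/Jan/2024:13:15:00 = 120 seconds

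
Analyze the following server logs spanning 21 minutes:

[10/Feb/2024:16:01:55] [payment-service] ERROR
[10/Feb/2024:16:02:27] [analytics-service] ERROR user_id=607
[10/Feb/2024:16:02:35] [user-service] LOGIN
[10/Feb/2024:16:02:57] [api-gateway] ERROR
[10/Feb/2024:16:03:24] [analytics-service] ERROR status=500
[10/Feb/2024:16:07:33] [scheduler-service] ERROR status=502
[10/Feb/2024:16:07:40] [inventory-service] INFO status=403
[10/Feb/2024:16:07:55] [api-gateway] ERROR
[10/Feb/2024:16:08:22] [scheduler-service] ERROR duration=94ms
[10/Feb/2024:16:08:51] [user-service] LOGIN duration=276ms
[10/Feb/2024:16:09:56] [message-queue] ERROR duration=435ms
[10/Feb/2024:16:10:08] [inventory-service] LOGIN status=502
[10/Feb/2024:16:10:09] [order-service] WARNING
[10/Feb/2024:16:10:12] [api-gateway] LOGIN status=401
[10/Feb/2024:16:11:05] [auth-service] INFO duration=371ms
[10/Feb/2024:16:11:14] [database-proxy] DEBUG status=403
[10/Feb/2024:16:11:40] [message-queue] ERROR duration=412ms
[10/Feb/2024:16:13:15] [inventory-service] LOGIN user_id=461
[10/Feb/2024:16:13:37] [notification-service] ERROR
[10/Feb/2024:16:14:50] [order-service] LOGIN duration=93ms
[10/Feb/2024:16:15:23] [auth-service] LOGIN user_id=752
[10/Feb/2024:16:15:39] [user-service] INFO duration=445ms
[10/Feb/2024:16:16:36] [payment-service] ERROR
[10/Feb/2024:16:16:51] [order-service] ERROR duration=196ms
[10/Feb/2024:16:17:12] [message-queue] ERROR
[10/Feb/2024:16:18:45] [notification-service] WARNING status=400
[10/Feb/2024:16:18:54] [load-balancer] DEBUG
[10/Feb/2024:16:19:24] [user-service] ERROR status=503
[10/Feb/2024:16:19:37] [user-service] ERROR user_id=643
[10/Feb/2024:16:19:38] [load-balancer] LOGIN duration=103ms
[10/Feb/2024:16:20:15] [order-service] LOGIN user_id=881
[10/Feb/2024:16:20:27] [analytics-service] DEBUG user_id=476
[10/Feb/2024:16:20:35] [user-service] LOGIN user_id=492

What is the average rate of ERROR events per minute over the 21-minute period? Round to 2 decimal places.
0.71

To calculate the rate:

1. Count total ERROR events: 15
2. Total time period: 21 minutes
3. Rate = 15 / 21 = 0.71 events per minute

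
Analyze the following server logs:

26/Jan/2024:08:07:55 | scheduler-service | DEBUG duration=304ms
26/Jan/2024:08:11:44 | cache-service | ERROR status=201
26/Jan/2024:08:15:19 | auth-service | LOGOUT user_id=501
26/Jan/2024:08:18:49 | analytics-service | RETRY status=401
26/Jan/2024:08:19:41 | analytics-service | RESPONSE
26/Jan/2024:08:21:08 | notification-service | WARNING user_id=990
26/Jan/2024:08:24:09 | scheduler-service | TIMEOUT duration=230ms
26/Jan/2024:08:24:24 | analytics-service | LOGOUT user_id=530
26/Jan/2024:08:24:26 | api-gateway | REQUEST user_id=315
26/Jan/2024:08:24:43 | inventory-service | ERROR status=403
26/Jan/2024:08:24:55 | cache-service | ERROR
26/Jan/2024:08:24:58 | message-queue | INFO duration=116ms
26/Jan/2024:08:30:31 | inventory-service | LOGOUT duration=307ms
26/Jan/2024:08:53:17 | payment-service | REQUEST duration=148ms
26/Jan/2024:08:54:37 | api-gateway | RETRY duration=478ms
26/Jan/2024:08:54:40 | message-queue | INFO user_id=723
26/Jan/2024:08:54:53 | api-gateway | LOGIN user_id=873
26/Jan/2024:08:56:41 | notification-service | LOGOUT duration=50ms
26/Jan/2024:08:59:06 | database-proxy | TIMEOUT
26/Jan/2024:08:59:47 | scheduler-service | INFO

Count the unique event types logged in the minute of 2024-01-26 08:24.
5

To count unique event types:

1. Filter events in the minute starting at 2024-01-26 08:24
2. Extract event types from matching entries
3. Count unique types: 5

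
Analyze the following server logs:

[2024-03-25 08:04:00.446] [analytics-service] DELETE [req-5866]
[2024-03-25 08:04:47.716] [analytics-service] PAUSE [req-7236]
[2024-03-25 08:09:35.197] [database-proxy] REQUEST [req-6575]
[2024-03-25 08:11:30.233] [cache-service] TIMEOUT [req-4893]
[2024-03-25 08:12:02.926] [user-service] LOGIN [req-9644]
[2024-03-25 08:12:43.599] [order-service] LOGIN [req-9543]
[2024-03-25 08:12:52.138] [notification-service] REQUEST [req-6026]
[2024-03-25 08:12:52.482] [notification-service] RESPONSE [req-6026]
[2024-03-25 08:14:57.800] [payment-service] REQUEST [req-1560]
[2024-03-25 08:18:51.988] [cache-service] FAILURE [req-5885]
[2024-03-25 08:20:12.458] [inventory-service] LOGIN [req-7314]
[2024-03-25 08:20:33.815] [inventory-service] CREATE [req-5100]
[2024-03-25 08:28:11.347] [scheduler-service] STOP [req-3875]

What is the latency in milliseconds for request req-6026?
344

To calculate latency:

1. Find REQUEST with id req-6026: 2024-03-25 08:12:52.138
2. Find RESPONSE with id req-6026: 2024-03-25 08:12:52.482
3. Latency: 2024-03-25 08:12:52.482 - 2024-03-25 08:12:52.138 = 344ms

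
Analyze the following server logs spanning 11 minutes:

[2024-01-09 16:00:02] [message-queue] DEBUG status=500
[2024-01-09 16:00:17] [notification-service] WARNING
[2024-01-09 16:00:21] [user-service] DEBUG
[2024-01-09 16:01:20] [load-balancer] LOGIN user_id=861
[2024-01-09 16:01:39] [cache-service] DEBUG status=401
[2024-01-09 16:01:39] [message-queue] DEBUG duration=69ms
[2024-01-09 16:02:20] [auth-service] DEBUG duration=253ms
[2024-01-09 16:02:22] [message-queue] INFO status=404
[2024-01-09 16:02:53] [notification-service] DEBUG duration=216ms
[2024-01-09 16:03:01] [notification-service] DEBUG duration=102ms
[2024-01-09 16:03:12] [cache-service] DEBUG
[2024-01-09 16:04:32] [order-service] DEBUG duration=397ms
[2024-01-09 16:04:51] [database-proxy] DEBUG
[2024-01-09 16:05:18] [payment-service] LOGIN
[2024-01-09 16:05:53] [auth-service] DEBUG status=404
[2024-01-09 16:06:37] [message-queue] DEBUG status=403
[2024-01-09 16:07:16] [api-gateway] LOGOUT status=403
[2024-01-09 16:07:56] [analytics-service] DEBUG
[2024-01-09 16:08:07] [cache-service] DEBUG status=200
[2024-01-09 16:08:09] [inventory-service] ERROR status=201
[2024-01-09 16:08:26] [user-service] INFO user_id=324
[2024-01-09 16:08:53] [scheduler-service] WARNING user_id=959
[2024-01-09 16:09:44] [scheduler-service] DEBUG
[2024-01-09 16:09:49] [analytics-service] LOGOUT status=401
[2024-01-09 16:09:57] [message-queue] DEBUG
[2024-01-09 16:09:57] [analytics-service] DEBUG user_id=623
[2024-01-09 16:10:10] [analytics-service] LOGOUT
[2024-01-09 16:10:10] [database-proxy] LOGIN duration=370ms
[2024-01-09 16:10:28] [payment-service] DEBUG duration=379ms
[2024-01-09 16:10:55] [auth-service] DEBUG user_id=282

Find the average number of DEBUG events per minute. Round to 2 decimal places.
1.73

To calculate the rate:

1. Count total DEBUG events: 19
2. Total time period: 11 minutes
3. Rate = 19 / 11 = 1.73 events per minute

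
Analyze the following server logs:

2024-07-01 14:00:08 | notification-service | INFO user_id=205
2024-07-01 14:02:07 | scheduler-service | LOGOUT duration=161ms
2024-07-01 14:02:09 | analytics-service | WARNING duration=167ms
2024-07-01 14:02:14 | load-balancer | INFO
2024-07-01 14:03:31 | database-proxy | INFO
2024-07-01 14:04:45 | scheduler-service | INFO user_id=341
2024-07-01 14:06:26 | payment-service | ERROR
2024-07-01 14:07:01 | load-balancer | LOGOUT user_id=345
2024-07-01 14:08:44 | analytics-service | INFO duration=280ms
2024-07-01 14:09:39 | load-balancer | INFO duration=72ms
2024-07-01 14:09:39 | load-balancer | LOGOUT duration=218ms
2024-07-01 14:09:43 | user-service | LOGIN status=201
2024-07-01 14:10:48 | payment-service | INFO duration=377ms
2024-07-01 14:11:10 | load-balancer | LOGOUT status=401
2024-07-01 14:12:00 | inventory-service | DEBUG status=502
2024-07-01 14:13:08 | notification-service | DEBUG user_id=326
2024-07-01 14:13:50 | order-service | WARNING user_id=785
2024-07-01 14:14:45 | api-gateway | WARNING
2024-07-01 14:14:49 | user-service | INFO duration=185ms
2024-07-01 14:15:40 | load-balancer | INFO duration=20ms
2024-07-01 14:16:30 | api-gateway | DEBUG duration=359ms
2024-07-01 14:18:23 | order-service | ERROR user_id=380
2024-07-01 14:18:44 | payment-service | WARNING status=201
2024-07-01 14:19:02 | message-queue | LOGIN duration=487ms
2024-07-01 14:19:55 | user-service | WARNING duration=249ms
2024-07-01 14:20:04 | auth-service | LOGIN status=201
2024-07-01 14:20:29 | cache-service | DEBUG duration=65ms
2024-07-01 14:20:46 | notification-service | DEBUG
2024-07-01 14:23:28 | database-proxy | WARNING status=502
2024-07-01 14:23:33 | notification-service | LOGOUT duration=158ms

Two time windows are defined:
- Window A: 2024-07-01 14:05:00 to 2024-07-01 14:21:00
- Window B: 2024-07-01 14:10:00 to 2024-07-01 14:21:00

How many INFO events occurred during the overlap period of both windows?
3

To find overlap events:

1. Window A: 2024-07-01 14:05:00 to 2024-07-01 14:21:00
2. Window B: 2024-07-01 14:10:00 to 2024-07-01 14:21:00
3. Overlap period: 2024-07-01 14:10:00 to 2024-07-01 14:21:00
4. Count INFO events in overlap: 3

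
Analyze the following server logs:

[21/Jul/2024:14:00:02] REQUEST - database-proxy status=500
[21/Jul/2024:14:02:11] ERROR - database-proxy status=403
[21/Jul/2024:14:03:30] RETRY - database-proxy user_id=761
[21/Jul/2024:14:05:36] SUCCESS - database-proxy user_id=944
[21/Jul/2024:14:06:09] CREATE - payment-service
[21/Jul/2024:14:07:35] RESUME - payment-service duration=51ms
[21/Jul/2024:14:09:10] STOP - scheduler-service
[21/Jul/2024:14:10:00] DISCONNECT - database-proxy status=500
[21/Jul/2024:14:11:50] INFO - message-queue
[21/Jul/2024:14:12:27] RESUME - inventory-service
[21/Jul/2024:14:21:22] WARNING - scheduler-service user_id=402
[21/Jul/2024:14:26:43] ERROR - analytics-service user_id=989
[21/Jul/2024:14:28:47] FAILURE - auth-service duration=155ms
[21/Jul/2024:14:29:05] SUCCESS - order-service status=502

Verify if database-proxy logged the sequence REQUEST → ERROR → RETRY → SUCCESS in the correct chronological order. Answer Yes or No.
Yes

To verify sequence order:

1. Find all events in sequence REQUEST → ERROR → RETRY → SUCCESS for database-proxy
2. Extract their timestamps
3. Check if timestamps are in ascending order
4. Result: Yes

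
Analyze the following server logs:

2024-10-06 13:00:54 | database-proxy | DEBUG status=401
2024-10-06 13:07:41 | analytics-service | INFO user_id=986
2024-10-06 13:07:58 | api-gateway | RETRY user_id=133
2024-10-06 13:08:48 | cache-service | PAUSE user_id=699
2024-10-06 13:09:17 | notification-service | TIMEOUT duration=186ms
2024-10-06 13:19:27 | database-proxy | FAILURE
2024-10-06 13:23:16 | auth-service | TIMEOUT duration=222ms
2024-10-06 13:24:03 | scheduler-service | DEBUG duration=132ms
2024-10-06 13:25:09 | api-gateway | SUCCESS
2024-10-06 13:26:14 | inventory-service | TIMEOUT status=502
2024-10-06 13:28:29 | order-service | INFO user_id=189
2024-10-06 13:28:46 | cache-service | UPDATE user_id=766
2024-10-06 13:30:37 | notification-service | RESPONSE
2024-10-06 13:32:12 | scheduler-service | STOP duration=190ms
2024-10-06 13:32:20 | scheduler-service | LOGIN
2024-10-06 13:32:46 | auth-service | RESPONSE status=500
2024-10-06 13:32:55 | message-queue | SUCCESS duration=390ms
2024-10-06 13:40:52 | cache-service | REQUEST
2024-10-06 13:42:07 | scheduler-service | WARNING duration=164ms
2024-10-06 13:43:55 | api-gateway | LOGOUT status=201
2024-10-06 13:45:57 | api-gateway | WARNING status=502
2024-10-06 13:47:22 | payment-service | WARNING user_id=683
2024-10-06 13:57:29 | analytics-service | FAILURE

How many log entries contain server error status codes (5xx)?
3

To find matching entries:

1. Pattern to match: server error status codes (5xx)
2. Scan each log entry for the pattern
3. Count matches: 3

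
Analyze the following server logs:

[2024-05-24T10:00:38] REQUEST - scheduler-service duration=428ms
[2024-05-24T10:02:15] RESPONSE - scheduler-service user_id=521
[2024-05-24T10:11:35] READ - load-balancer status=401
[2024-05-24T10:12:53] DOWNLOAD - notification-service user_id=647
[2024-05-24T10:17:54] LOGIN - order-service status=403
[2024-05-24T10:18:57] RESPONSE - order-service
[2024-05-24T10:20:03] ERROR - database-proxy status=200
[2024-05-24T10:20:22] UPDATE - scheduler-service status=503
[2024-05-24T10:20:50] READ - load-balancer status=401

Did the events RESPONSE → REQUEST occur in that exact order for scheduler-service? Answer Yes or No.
No

To verify sequence order:

1. Find all events in sequence RESPONSE → REQUEST for scheduler-service
2. Extract their timestamps
3. Check if timestamps are in ascending order
4. Result: No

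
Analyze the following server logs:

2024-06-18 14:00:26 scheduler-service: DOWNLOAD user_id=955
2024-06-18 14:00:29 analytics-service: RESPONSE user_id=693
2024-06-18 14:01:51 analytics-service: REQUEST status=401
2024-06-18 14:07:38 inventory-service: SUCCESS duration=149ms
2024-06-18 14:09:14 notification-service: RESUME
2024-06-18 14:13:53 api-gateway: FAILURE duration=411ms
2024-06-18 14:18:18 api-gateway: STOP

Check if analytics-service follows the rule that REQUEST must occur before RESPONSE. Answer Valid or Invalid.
Invalid

To validate ordering:

1. Required order: REQUEST → RESPONSE
2. Rule: REQUEST must occur before RESPONSE
3. Check actual order of events for analytics-service
4. Result: Invalid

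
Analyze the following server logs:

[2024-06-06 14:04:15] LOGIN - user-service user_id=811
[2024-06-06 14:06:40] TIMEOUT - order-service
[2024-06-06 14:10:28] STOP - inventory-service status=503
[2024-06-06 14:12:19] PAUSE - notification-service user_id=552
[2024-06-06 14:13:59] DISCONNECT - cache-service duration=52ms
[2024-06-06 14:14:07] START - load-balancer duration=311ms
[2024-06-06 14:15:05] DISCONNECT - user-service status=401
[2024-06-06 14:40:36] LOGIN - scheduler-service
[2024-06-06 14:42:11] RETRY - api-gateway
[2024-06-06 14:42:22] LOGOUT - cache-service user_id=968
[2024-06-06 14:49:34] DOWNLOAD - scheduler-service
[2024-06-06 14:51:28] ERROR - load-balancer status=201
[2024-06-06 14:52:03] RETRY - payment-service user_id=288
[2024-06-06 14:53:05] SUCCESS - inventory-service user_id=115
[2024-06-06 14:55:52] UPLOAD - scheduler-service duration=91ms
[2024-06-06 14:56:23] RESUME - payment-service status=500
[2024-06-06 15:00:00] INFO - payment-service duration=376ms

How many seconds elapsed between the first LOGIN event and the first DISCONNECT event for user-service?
650

To find the time between events:

1. Locate the first LOGIN event for user-service: 2024-06-06 14:04:15
2. Locate the first DISCONNECT event for user-service: 2024-06-06 14:15:05
3. Calculate the difference: 2024-06-06 14:15:05 - 2024-06-06 14:04:15 = 650 seconds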